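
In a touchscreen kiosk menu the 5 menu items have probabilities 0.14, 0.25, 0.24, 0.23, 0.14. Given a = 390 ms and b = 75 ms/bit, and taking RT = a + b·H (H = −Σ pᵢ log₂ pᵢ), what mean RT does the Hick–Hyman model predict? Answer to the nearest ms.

561 ms

Entropy contributions −pᵢ log₂ pᵢ: 0.3971, 0.5000, 0.4941, 0.4877, 0.3971; sum H = 2.2760 bits.
RT = a + bH = 390 + 75·2.2760 = 560.70 ms.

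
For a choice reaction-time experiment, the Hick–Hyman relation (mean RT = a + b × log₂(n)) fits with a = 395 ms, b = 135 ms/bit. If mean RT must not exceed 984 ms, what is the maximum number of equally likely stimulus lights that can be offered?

135·log₂ n ≤ 984 − 395 = 589, giving log₂ n ≤ 4.3630 and n ≤ 20.577. The largest whole number is 20.

20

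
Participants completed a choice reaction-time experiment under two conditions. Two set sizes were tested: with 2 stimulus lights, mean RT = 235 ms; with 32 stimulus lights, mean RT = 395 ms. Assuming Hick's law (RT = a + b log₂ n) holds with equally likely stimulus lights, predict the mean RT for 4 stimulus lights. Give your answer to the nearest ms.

275 ms

Solve the two-equation system in a and b:
  b = (395 − 235) / (log₂ 32 − log₂ 2) = 160 / (5 − 1) = 40 ms/bit
  a = 235 − 40 × 1 = 195 ms
Then RT(4) = 195 + 40 × log₂ 4 = 195 + 40 × 2 ≈ 275.000 ms.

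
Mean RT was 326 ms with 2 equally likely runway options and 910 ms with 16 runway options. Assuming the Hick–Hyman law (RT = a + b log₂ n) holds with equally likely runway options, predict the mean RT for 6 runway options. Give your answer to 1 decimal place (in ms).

634.5 ms

RT is linear in log₂ n, so two points fix the line:
  b = (910 − 326) / (log₂ 16 − log₂ 2) = 584 / (4 − 1) = 194.667 ms/bit
  a = 326 − 194.667 × 1 = 131.333 ms
Then RT(6) = 131.333 + 194.667 × log₂ 6 = 131.333 + 194.667 × 2.5850 ≈ 634.539 ms.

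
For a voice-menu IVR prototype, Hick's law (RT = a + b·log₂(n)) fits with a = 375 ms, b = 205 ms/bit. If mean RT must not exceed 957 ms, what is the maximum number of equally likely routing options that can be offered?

205·log₂ n ≤ 957 − 375 = 582, giving log₂ n ≤ 2.8390 and n ≤ 7.155. The largest whole number is 7.

7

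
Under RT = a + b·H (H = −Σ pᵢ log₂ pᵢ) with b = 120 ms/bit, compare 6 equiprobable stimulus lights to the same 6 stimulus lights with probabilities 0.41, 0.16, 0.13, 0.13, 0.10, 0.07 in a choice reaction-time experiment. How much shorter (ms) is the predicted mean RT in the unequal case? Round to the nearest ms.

32 ms

The RT saving is b·ΔH. Equiprobable H₀ = log₂(6) = 2.5850 bits; with the given probabilities H = 2.3164 bits.
b·(H₀ − H) = 120 × (2.5850 − 2.3164) = 32.22 ms.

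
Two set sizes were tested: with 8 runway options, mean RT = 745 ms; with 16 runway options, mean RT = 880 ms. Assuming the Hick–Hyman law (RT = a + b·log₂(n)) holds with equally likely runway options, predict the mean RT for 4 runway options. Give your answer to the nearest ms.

Solve the two-equation system in a and b:
  b = (880 − 745) / (log₂ 16 − log₂ 8) = 135 / (4 − 3) = 135 ms/bit
  a = 745 − 135 × 3 = 340 ms
Then RT(4) = 340 + 135 × log₂ 4 = 340 + 135 × 2 ≈ 610.000 ms.

610 ms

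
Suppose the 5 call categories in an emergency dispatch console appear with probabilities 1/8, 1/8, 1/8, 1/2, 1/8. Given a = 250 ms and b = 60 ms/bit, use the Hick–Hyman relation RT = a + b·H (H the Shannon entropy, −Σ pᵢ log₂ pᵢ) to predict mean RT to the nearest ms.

370 ms

H = −Σ pᵢ log₂ pᵢ = 0.125·3 + 0.125·3 + 0.125·3 + 0.5·1 + 0.125·3 = 2.000 bits.
RT = 250 + 60 × 2.000 = 370.00 ms.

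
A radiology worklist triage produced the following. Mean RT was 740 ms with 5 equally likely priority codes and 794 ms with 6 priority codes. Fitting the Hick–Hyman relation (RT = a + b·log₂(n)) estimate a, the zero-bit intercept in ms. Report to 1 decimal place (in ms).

263.3 ms

The slope on a log₂ axis is (794 − 740) / (2.5850 − 2.3219) = 205.296 ms/bit.
Intercept: a = 740 − 205.296·log₂(5) = 263.317 ms.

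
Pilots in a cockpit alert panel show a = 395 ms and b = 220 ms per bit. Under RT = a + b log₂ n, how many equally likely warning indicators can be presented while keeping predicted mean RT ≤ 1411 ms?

220·log₂ n ≤ 1411 − 395 = 1016, giving log₂ n ≤ 4.6182 and n ≤ 24.559. The largest whole number is 24.

24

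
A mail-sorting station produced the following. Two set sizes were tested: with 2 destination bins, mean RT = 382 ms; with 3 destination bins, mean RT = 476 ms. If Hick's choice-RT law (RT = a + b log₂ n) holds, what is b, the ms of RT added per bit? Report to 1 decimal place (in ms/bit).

b = (RT₂ − RT₁)/(log₂ n₂ − log₂ n₁) = (476 − 382)/(1.5850 − 1) = 160.694 ms/bit.

160.7 ms/bit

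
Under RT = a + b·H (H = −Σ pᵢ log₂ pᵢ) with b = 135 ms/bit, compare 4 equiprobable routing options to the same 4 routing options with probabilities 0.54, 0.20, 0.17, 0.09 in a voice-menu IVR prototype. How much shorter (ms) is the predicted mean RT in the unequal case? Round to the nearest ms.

42 ms

Equiprobable entropy H₀ = log₂ 4 = 2.0000 bits.
Skewed entropy H = −Σ pᵢ log₂ pᵢ = 1.6917 bits.
ΔRT = b·(H₀ − H) = 135 × 0.3083 = 41.62 ms.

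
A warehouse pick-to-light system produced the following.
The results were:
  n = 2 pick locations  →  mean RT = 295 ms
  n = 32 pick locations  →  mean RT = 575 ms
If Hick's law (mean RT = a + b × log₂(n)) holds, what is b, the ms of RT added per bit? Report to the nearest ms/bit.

70 ms/bit

b = (RT₂ − RT₁)/(log₂ n₂ − log₂ n₁) = (575 − 295)/(5 − 1) = 70 ms/bit.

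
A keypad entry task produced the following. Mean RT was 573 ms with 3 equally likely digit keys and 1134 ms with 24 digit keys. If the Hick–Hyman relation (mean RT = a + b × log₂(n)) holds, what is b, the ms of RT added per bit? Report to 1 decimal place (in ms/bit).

Slope: b = (1134 − 573) / (log₂ 24 − log₂ 3) = 561/3.0000 = 187.000 ms/bit.

187.0 ms/bit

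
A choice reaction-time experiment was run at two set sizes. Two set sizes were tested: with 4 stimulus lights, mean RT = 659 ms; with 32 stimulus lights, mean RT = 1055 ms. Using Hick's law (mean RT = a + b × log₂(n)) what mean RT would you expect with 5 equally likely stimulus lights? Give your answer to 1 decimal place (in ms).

701.5 ms

Fit slope and intercept:
  b = (1055 − 659) / (log₂ 32 − log₂ 4) = 396 / (5 − 2) = 132.000 ms/bit
  a = 659 − 132.000 × 2 = 395.000 ms
Then RT(5) = 395.000 + 132.000 × log₂ 5 = 395.000 + 132.000 × 2.3219 ≈ 701.495 ms.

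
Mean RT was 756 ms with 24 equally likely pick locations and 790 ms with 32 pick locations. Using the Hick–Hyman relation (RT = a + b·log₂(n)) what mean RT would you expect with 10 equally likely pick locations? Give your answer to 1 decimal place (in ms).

652.5 ms

With log₂ n on the abscissa the relation is linear; from the two conditions:
  b = (790 − 756) / (log₂ 32 − log₂ 24) = 34 / (5 − 4.5850) = 81.920 ms/bit
  a = 756 − 81.920 × 4.5850 = 380.398 ms
Then RT(10) = 380.398 + 81.920 × log₂ 10 = 380.398 + 81.920 × 3.3219 ≈ 652.532 ms.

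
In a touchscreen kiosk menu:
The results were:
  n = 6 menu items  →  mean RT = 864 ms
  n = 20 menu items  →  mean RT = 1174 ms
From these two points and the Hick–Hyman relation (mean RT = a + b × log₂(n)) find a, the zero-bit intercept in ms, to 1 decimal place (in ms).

402.7 ms

Slope: b = (1174 − 864) / (log₂ 20 − log₂ 6) = 310/1.7370 = 178.472 ms/bit.
a = RT₁ − b·log₂ n₁ = 864 − 178.472 × 2.5850 = 402.656 ms.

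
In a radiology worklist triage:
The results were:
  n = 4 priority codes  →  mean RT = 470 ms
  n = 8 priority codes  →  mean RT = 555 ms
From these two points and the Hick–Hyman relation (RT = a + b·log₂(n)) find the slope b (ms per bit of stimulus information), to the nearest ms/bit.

85 ms/bit

b = (RT₂ − RT₁)/(log₂ n₂ − log₂ n₁) = (555 − 470)/(3 − 2) = 85 ms/bit.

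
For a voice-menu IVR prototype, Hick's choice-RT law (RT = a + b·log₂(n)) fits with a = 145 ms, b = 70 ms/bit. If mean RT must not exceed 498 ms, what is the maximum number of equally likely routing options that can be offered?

70·log₂ n ≤ 498 − 145 = 353, giving log₂ n ≤ 5.0429 and n ≤ 32.965. The largest whole number is 32.

32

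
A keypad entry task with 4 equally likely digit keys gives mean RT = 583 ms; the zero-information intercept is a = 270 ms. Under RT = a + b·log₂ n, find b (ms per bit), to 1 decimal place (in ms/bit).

156.5 ms/bit

4 alternatives carry log₂ 4 = 2 bits; the choice cost is 583 − 270 = 313 ms, so b = 313/2 = 156.500 ms/bit.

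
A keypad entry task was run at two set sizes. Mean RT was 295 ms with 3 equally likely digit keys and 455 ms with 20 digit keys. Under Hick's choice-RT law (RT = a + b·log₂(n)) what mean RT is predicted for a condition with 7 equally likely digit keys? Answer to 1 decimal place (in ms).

366.5 ms

Fit slope and intercept:
  b = (455 − 295) / (log₂ 20 − log₂ 3) = 160 / (4.3219 − 1.5850) = 58.459 ms/bit
  a = 295 − 58.459 × 1.5850 = 202.345 ms
Then RT(7) = 202.345 + 58.459 × log₂ 7 = 202.345 + 58.459 × 2.8074 ≈ 366.460 ms.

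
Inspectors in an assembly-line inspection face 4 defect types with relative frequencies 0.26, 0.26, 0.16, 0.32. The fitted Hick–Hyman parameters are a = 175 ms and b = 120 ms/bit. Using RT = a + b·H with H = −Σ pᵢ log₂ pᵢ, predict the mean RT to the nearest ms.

H = 0.26·log₂(1/0.26) + 0.26·log₂(1/0.26) + 0.16·log₂(1/0.16) + 0.32·log₂(1/0.32) = 1.9596 bits.
RT = 175 + 120 × 1.9596 = 410.16 ms.

410 ms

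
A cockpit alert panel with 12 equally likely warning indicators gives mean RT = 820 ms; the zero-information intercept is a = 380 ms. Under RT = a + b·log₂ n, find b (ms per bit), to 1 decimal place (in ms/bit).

122.7 ms/bit

12 alternatives carry log₂ 12 = 3.5850 bits; the choice cost is 820 − 380 = 440 ms, so b = 440/3.5850 = 122.735 ms/bit.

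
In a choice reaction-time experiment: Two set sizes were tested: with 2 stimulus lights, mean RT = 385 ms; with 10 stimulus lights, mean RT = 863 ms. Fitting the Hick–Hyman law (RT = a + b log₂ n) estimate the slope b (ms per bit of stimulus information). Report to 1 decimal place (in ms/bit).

Slope: b = (863 − 385) / (log₂ 10 − log₂ 2) = 478/2.3219 = 205.863 ms/bit.

205.9 ms/bit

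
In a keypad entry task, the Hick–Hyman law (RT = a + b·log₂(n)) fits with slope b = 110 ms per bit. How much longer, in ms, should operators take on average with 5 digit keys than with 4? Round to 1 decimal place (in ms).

35.4 ms

ΔRT = (a + b log₂ n₂) − (a + b log₂ n₁) = b·(log₂ n₂ − log₂ n₁).
log₂(5) − log₂(4) = 2.3219 − 2 = 0.3219.
ΔRT = 110 × 0.3219 = 35.412 ms.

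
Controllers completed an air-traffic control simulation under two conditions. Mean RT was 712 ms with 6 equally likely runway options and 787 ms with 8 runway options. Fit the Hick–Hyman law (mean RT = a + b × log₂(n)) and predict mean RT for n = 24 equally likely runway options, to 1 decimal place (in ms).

1073.4 ms

With log₂ n on the abscissa the relation is linear; from the two conditions:
  b = (787 − 712) / (log₂ 8 − log₂ 6) = 75 / (3 − 2.5850) = 180.707 ms/bit
  a = 712 − 180.707 × 2.5850 = 244.880 ms
Then RT(24) = 244.880 + 180.707 × log₂ 24 = 244.880 + 180.707 × 4.5850 ≈ 1073.413 ms.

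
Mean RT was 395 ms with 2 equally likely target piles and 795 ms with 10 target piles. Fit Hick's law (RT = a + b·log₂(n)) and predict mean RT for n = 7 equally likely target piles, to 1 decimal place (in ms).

706.4 ms

With log₂ n on the abscissa the relation is linear; from the two conditions:
  b = (795 − 395) / (log₂ 10 − log₂ 2) = 400 / (3.3219 − 1) = 172.271 ms/bit
  a = 395 − 172.271 × 1 = 222.729 ms
Then RT(7) = 222.729 + 172.271 × log₂ 7 = 222.729 + 172.271 × 2.8074 ≈ 706.354 ms.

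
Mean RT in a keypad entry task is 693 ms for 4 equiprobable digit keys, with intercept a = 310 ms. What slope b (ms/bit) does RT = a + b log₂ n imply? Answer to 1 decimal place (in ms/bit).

4 alternatives carry log₂ 4 = 2 bits; the choice cost is 693 − 310 = 383 ms, so b = 383/2 = 191.500 ms/bit.

191.5 ms/bit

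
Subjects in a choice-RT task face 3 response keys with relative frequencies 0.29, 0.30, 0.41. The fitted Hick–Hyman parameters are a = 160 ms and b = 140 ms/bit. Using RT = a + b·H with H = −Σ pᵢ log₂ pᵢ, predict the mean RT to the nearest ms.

379 ms

Entropy contributions −pᵢ log₂ pᵢ: 0.5179, 0.5211, 0.5274; sum H = 1.5664 bits.
RT = a + bH = 160 + 140·1.5664 = 379.29 ms.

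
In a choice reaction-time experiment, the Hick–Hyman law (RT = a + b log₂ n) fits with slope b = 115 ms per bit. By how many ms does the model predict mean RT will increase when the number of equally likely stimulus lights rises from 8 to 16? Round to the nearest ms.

ΔRT = (a + b log₂ n₂) − (a + b log₂ n₁) = b·(log₂ n₂ − log₂ n₁).
log₂(16) − log₂(8) = log₂(16/8) = log₂(2) = 1.
ΔRT = 115 × 1.0000 = 115.000 ms.

115 ms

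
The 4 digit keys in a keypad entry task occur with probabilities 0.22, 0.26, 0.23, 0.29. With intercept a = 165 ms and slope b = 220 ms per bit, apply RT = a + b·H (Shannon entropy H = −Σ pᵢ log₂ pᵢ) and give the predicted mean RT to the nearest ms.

603 ms

H = 0.22·log₂(1/0.22) + 0.26·log₂(1/0.26) + 0.23·log₂(1/0.23) + 0.29·log₂(1/0.29) = 1.9914 bits.
RT = 165 + 220 × 1.9914 = 603.12 ms.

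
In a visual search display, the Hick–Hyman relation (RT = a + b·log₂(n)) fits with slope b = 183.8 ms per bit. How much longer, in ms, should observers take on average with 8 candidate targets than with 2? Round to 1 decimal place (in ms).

367.6 ms

The intercept a cancels: ΔRT = b·(log₂ n₂ − log₂ n₁) = b·log₂(n₂/n₁).
log₂(8) − log₂(2) = log₂(8/2) = log₂(4) = 2.
ΔRT = 183.8 × 2.0000 = 367.600 ms.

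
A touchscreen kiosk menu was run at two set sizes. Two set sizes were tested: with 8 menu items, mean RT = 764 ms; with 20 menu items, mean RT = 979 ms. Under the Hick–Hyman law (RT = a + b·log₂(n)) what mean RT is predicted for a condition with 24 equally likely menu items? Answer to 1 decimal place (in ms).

1021.8 ms

Solve the two-equation system in a and b:
  b = (979 − 764) / (log₂ 20 − log₂ 8) = 215 / (4.3219 − 3) = 162.641 ms/bit
  a = 764 − 162.641 × 3 = 276.076 ms
Then RT(24) = 276.076 + 162.641 × log₂ 24 = 276.076 + 162.641 × 4.5850 ≈ 1021.780 ms.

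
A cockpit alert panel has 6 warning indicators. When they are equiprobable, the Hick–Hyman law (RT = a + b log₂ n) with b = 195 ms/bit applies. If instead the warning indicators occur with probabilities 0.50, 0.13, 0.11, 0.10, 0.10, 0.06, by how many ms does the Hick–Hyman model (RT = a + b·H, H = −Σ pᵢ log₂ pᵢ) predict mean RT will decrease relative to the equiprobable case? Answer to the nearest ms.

The RT saving is b·ΔH. Equiprobable H₀ = log₂(6) = 2.5850 bits; with the given probabilities H = 2.1409 bits.
b·(H₀ − H) = 195 × (2.5850 − 2.1409) = 86.60 ms.

87 ms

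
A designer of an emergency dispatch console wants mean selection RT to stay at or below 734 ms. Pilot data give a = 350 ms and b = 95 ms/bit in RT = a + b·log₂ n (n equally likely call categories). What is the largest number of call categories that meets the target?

95·log₂ n ≤ 734 − 350 = 384, giving log₂ n ≤ 4.0421 and n ≤ 16.474. The largest whole number is 16.

16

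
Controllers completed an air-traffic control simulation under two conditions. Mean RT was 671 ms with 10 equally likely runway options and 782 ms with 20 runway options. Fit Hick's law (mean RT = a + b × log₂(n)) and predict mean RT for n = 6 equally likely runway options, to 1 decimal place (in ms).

With log₂ n on the abscissa the relation is linear; from the two conditions:
  b = (782 − 671) / (log₂ 20 − log₂ 10) = 111 / (4.3219 − 3.3219) = 111.000 ms/bit
  a = 671 − 111.000 × 3.3219 = 302.266 ms
Then RT(6) = 302.266 + 111.000 × log₂ 6 = 302.266 + 111.000 × 2.5850 ≈ 589.197 ms.

589.2 ms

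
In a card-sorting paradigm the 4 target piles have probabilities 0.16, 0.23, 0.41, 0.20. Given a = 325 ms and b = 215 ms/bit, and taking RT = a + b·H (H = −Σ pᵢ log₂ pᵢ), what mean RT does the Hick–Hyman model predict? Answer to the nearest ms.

734 ms

H = 0.16·log₂(1/0.16) + 0.23·log₂(1/0.23) + 0.41·log₂(1/0.41) + 0.20·log₂(1/0.20) = 1.9025 bits.
RT = 325 + 215 × 1.9025 = 734.03 ms.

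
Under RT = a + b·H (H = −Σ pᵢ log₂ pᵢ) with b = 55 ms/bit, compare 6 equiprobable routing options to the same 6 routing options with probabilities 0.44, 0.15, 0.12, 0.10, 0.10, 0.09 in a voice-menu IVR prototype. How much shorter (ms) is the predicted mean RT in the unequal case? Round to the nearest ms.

17 ms

Equiprobable entropy H₀ = log₂ 6 = 2.5850 bits.
Skewed entropy H = −Σ pᵢ log₂ pᵢ = 2.2758 bits.
ΔRT = b·(H₀ − H) = 55 × 0.3092 = 17.00 ms.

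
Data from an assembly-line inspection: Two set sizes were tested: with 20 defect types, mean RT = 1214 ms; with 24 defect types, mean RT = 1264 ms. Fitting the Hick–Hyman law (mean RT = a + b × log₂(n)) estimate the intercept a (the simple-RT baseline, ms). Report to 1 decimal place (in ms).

392.4 ms

Slope: b = (1264 − 1214) / (log₂ 24 − log₂ 20) = 50/0.2630 = 190.089 ms/bit.
Intercept: a = 1214 − 190.089·log₂(20) = 392.448 ms.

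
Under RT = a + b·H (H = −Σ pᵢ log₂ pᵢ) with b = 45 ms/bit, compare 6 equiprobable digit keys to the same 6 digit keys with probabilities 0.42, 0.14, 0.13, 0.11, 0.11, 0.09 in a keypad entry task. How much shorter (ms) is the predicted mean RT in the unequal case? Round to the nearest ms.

12 ms

The RT saving is b·ΔH. Equiprobable H₀ = log₂(6) = 2.5850 bits; with the given probabilities H = 2.3186 bits.
b·(H₀ − H) = 45 × (2.5850 − 2.3186) = 11.99 ms.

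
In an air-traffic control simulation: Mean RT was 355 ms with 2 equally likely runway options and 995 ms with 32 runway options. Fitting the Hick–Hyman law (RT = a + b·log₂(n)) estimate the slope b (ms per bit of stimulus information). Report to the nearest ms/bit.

The slope on a log₂ axis is (995 − 355) / (5 − 1) = 160 ms/bit.

160 ms/bit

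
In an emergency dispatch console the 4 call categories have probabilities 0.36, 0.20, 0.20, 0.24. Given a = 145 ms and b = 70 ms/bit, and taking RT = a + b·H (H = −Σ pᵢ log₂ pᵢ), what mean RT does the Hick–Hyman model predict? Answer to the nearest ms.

Entropy contributions −pᵢ log₂ pᵢ: 0.5306, 0.4644, 0.4644, 0.4941; sum H = 1.9535 bits.
RT = a + bH = 145 + 70·1.9535 = 281.75 ms.

282 ms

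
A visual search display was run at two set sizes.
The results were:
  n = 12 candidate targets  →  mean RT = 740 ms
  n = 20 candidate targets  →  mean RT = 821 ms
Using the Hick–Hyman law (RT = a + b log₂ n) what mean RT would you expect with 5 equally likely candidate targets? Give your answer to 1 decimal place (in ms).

Solve the two-equation system in a and b:
  b = (821 − 740) / (log₂ 20 − log₂ 12) = 81 / (4.3219 − 3.5850) = 109.910 ms/bit
  a = 740 − 109.910 × 3.5850 = 345.976 ms
Then RT(5) = 345.976 + 109.910 × log₂ 5 = 345.976 + 109.910 × 2.3219 ≈ 601.180 ms.

601.2 ms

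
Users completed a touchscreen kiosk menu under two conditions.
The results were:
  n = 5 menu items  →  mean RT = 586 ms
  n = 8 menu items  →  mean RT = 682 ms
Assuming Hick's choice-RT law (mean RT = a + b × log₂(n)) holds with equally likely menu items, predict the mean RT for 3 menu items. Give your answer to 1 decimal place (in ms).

481.7 ms

With log₂ n on the abscissa the relation is linear; from the two conditions:
  b = (682 − 586) / (log₂ 8 − log₂ 5) = 96 / (3 − 2.3219) = 141.578 ms/bit
  a = 586 − 141.578 × 2.3219 = 257.266 ms
Then RT(3) = 257.266 + 141.578 × log₂ 3 = 257.266 + 141.578 × 1.5850 ≈ 481.662 ms.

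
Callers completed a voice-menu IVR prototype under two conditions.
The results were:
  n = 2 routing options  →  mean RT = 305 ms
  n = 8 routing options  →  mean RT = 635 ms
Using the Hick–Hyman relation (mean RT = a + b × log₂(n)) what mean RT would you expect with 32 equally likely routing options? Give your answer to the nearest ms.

RT is linear in log₂ n, so two points fix the line:
  b = (635 − 305) / (log₂ 8 − log₂ 2) = 330 / (3 − 1) = 165 ms/bit
  a = 305 − 165 × 1 = 140 ms
Then RT(32) = 140 + 165 × log₂ 32 = 140 + 165 × 5 ≈ 965.000 ms.

965 ms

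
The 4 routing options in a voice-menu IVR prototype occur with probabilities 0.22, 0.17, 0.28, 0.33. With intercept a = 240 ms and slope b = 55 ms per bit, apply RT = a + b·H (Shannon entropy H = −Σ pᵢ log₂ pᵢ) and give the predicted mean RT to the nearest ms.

348 ms

H = 0.22·log₂(1/0.22) + 0.17·log₂(1/0.17) + 0.28·log₂(1/0.28) + 0.33·log₂(1/0.33) = 1.9572 bits.
RT = 240 + 55 × 1.9572 = 347.65 ms.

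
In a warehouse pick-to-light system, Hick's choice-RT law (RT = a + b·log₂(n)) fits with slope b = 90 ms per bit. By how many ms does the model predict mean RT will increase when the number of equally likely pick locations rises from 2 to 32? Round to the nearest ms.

360 ms

ΔRT = (a + b log₂ n₂) − (a + b log₂ n₁) = b·(log₂ n₂ − log₂ n₁).
log₂(32) − log₂(2) = log₂(32/2) = log₂(16) = 4.
ΔRT = 90 × 4.0000 = 360.000 ms.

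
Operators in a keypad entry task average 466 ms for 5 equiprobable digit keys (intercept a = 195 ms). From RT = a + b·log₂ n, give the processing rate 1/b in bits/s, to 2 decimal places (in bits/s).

8.57 bits/s

b = (466 − 195)/log₂ 5 = 271/2.3219 = 116.713 ms per bit = 0.11671 s/bit; the reciprocal is 8.568 bits/s.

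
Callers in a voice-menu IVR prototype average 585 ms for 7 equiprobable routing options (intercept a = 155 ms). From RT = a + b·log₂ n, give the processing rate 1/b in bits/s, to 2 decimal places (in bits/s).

6.53 bits/s

b = (585 − 155)/log₂ 7 = 430/2.8074 = 153.169 ms per bit = 0.15317 s/bit; the reciprocal is 6.529 bits/s.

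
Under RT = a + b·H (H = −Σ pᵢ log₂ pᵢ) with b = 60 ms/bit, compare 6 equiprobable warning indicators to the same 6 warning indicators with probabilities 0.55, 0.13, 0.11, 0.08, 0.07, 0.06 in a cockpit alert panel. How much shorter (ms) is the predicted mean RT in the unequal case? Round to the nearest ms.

34 ms

Equiprobable entropy H₀ = log₂ 6 = 2.5850 bits.
Skewed entropy H = −Σ pᵢ log₂ pᵢ = 2.0109 bits.
ΔRT = b·(H₀ − H) = 60 × 0.5741 = 34.44 ms.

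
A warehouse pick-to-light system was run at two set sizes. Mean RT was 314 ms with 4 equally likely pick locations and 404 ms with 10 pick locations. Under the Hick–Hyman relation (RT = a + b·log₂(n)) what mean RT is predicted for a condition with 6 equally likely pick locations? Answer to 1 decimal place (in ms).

353.8 ms

RT is linear in log₂ n, so two points fix the line:
  b = (404 − 314) / (log₂ 10 − log₂ 4) = 90 / (3.3219 − 2) = 68.082 ms/bit
  a = 314 − 68.082 × 2 = 177.835 ms
Then RT(6) = 177.835 + 68.082 × log₂ 6 = 177.835 + 68.082 × 2.5850 ≈ 353.826 ms.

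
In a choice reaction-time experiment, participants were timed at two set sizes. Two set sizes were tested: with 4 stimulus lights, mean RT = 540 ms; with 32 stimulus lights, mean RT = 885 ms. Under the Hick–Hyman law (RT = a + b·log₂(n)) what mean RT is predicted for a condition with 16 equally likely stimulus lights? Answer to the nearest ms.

770 ms

Fit slope and intercept:
  b = (885 − 540) / (log₂ 32 − log₂ 4) = 345 / (5 − 2) = 115 ms/bit
  a = 540 − 115 × 2 = 310 ms
Then RT(16) = 310 + 115 × log₂ 16 = 310 + 115 × 4 ≈ 770.000 ms.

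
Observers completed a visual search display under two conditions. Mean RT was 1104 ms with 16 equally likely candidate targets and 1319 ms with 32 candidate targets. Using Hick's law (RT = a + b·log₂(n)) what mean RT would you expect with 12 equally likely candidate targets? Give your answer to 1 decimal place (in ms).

1014.8 ms

Solve the two-equation system in a and b:
  b = (1319 − 1104) / (log₂ 32 − log₂ 16) = 215 / (5 − 4) = 215.000 ms/bit
  a = 1104 − 215.000 × 4 = 244.000 ms
Then RT(12) = 244.000 + 215.000 × log₂ 12 = 244.000 + 215.000 × 3.5850 ≈ 1014.767 ms.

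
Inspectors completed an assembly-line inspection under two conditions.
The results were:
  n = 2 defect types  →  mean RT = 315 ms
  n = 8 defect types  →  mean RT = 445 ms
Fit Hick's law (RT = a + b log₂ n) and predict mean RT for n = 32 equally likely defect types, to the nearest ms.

With log₂ n on the abscissa the relation is linear; from the two conditions:
  b = (445 − 315) / (log₂ 8 − log₂ 2) = 130 / (3 − 1) = 65 ms/bit
  a = 315 − 65 × 1 = 250 ms
Then RT(32) = 250 + 65 × log₂ 32 = 250 + 65 × 5 ≈ 575.000 ms.

575 ms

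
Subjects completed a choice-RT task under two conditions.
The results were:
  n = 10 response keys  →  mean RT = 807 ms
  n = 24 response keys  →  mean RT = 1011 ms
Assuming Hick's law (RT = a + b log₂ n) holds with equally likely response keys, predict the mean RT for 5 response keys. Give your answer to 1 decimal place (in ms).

RT is linear in log₂ n, so two points fix the line:
  b = (1011 − 807) / (log₂ 24 − log₂ 10) = 204 / (4.5850 − 3.3219) = 161.516 ms/bit
  a = 807 − 161.516 × 3.3219 = 270.456 ms
Then RT(5) = 270.456 + 161.516 × log₂ 5 = 270.456 + 161.516 × 2.3219 ≈ 645.484 ms.

645.5 ms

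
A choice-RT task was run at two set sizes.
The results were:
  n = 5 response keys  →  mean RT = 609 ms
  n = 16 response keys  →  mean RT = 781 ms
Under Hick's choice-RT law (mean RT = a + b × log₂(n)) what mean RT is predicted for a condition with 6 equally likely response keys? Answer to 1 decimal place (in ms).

636.0 ms

RT is linear in log₂ n, so two points fix the line:
  b = (781 − 609) / (log₂ 16 − log₂ 5) = 172 / (4 − 2.3219) = 102.499 ms/bit
  a = 609 − 102.499 × 2.3219 = 371.006 ms
Then RT(6) = 371.006 + 102.499 × log₂ 6 = 371.006 + 102.499 × 2.5850 ≈ 635.961 ms.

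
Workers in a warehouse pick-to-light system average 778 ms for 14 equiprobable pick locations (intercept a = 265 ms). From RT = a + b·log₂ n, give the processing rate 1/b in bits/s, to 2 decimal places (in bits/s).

b = (778 − 265)/log₂ 14 = 513/3.8074 = 134.739 ms per bit = 0.13474 s/bit; the reciprocal is 7.422 bits/s.

7.42 bits/s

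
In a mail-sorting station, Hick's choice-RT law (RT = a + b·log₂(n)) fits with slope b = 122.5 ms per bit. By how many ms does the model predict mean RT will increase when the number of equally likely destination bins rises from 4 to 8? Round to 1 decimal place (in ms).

The intercept a cancels: ΔRT = b·(log₂ n₂ − log₂ n₁) = b·log₂(n₂/n₁).
log₂(8) − log₂(4) = log₂(8/4) = log₂(2) = 1.
ΔRT = 122.5 × 1.0000 = 122.500 ms.

122.5 ms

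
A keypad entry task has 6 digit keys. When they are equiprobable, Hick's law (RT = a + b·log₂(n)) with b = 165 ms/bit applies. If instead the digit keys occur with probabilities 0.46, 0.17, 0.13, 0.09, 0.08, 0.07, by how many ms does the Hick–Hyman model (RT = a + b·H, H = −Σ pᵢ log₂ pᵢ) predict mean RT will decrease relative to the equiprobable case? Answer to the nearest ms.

The RT saving is b·ΔH. Equiprobable H₀ = log₂(6) = 2.5850 bits; with the given probabilities H = 2.2053 bits.
b·(H₀ − H) = 165 × (2.5850 − 2.2053) = 62.65 ms.

63 ms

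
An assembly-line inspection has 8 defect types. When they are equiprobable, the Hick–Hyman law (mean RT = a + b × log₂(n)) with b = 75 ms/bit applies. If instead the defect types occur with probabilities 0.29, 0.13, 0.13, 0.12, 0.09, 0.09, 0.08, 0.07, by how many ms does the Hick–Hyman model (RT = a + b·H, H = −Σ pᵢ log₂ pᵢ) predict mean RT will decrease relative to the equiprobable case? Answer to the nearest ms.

Equiprobable entropy H₀ = log₂ 8 = 3.0000 bits.
Skewed entropy H = −Σ pᵢ log₂ pᵢ = 2.8356 bits.
ΔRT = b·(H₀ − H) = 75 × 0.1644 = 12.33 ms.

12 ms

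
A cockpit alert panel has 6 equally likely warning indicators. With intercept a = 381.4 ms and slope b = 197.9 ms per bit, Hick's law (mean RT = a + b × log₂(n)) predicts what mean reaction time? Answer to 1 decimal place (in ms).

893.0 ms

log₂(6) = 2.5850 bits, so RT = 381.4 + 197.9 × 2.5850 ≈ 892.964 ms.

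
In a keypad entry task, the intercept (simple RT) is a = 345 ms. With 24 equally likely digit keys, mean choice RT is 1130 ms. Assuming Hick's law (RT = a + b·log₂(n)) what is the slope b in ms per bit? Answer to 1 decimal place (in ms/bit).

171.2 ms/bit

b = (1130 − 345) / log₂(24) = 785 / 4.5850 = 171.212 ms/bit.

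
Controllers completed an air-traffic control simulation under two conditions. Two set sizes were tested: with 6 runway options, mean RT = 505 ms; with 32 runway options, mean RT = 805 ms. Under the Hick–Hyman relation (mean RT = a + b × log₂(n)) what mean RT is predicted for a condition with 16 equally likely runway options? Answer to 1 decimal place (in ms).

680.8 ms

Solve the two-equation system in a and b:
  b = (805 − 505) / (log₂ 32 − log₂ 6) = 300 / (5 − 2.5850) = 124.222 ms/bit
  a = 505 − 124.222 × 2.5850 = 183.892 ms
Then RT(16) = 183.892 + 124.222 × log₂ 16 = 183.892 + 124.222 × 4 ≈ 680.778 ms.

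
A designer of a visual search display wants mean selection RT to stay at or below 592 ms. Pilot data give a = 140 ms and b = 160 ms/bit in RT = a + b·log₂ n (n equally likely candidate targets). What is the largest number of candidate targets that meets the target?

7

Set 140 + 160·log₂ n ≤ 592 → log₂ n ≤ (592 − 140)/160 = 2.8250.
So n ≤ 2^2.8250 = 7.086; the largest integer n is 7.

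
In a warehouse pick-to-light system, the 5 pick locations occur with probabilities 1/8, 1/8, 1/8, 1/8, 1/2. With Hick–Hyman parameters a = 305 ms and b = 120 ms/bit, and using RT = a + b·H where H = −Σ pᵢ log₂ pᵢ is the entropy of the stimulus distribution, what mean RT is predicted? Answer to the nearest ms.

H = −Σ pᵢ log₂ pᵢ = 0.125·3 + 0.125·3 + 0.125·3 + 0.125·3 + 0.5·1 = 2.000 bits.
RT = 305 + 120 × 2.000 = 545.00 ms.

545 ms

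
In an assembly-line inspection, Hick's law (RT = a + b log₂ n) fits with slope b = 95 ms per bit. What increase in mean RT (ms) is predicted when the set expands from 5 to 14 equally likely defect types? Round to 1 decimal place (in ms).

ΔRT = (a + b log₂ n₂) − (a + b log₂ n₁) = b·(log₂ n₂ − log₂ n₁).
log₂(14) − log₂(5) = 3.8074 − 2.3219 = 1.4854.
ΔRT = 95 × 1.4854 = 141.116 ms.

141.1 ms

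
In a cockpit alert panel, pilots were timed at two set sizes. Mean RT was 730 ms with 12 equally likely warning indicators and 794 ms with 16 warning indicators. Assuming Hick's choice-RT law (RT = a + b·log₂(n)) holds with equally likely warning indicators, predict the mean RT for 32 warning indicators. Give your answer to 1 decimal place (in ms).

With log₂ n on the abscissa the relation is linear; from the two conditions:
  b = (794 − 730) / (log₂ 16 − log₂ 12) = 64 / (4 − 3.5850) = 154.203 ms/bit
  a = 730 − 154.203 × 3.5850 = 177.188 ms
Then RT(32) = 177.188 + 154.203 × log₂ 32 = 177.188 + 154.203 × 5 ≈ 948.203 ms.

948.2 ms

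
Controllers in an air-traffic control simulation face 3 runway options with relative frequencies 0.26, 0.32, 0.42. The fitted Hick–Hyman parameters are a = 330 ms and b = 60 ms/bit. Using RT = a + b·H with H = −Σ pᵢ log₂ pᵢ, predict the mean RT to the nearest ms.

423 ms

H = 0.26·log₂(1/0.26) + 0.32·log₂(1/0.32) + 0.42·log₂(1/0.42) = 1.5570 bits.
RT = 330 + 60 × 1.5570 = 423.42 ms.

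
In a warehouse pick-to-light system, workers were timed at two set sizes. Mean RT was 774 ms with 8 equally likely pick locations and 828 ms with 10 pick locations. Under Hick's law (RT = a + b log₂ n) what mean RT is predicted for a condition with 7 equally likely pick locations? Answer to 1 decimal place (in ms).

RT is linear in log₂ n, so two points fix the line:
  b = (828 − 774) / (log₂ 10 − log₂ 8) = 54 / (3.3219 − 3) = 167.739 ms/bit
  a = 774 − 167.739 × 3 = 270.782 ms
Then RT(7) = 270.782 + 167.739 × log₂ 7 = 270.782 + 167.739 × 2.8074 ≈ 741.686 ms.

741.7 ms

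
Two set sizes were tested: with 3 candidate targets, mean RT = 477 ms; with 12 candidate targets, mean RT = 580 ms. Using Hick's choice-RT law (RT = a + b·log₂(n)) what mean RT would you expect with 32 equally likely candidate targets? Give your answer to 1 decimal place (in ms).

652.9 ms

RT is linear in log₂ n, so two points fix the line:
  b = (580 − 477) / (log₂ 12 − log₂ 3) = 103 / (3.5850 − 1.5850) = 51.500 ms/bit
  a = 477 − 51.500 × 1.5850 = 395.374 ms
Then RT(32) = 395.374 + 51.500 × log₂ 32 = 395.374 + 51.500 × 5 ≈ 652.874 ms.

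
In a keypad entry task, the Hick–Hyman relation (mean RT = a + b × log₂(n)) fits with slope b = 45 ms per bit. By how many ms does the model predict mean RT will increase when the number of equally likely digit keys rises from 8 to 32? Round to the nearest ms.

ΔRT = (a + b log₂ n₂) − (a + b log₂ n₁) = b·(log₂ n₂ − log₂ n₁).
log₂(32) − log₂(8) = log₂(32/8) = log₂(4) = 2.
ΔRT = 45 × 2.0000 = 90.000 ms.

90 ms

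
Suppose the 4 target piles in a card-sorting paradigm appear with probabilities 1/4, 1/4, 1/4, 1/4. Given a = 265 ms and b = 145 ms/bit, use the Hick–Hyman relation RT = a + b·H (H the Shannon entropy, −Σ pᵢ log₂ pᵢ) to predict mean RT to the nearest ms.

H = −Σ pᵢ log₂ pᵢ = 0.25·2 + 0.25·2 + 0.25·2 + 0.25·2 = 2.000 bits.
RT = 265 + 145 × 2.000 = 555.00 ms.

555 ms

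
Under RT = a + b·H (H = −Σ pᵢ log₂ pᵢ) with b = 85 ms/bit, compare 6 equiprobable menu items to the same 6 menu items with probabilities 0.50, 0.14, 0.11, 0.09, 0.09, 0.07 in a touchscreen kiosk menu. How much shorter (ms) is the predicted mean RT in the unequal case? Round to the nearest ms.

38 ms

Equiprobable entropy H₀ = log₂ 6 = 2.5850 bits.
Skewed entropy H = −Σ pᵢ log₂ pᵢ = 2.1413 bits.
ΔRT = b·(H₀ − H) = 85 × 0.4437 = 37.71 ms.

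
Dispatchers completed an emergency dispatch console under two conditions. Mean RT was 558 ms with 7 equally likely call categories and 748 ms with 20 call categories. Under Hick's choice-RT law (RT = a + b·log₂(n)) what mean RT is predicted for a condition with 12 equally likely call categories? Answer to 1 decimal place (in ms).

Fit slope and intercept:
  b = (748 − 558) / (log₂ 20 − log₂ 7) = 190 / (4.3219 − 2.8074) = 125.448 ms/bit
  a = 558 − 125.448 × 2.8074 = 205.823 ms
Then RT(12) = 205.823 + 125.448 × log₂ 12 = 205.823 + 125.448 × 3.5850 ≈ 655.549 ms.

655.5 ms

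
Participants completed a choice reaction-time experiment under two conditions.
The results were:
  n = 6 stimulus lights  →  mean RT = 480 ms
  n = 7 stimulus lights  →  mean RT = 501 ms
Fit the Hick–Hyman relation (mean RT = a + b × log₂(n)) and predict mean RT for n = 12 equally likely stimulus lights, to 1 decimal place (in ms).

Fit slope and intercept:
  b = (501 − 480) / (log₂ 7 − log₂ 6) = 21 / (2.8074 − 2.5850) = 94.428 ms/bit
  a = 480 − 94.428 × 2.5850 = 235.908 ms
Then RT(12) = 235.908 + 94.428 × log₂ 12 = 235.908 + 94.428 × 3.5850 ≈ 574.428 ms.

574.4 ms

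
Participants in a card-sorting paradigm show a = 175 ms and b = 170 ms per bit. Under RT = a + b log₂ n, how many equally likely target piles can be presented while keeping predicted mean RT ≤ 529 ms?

4

170·log₂ n ≤ 529 − 175 = 354, giving log₂ n ≤ 2.0824 and n ≤ 4.235. The largest whole number is 4.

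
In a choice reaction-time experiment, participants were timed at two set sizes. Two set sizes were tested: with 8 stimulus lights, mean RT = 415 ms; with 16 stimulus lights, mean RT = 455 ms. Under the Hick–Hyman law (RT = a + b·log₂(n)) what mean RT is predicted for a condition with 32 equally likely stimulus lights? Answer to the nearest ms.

With log₂ n on the abscissa the relation is linear; from the two conditions:
  b = (455 − 415) / (log₂ 16 − log₂ 8) = 40 / (4 − 3) = 40 ms/bit
  a = 415 − 40 × 3 = 295 ms
Then RT(32) = 295 + 40 × log₂ 32 = 295 + 40 × 5 ≈ 495.000 ms.

495 ms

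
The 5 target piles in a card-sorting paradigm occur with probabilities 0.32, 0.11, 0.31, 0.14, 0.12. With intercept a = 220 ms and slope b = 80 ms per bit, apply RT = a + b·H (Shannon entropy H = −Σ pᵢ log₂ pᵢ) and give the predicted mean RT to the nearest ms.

H = 0.32·log₂(1/0.32) + 0.11·log₂(1/0.11) + 0.31·log₂(1/0.31) + 0.14·log₂(1/0.14) + 0.12·log₂(1/0.12) = 2.1643 bits.
RT = 220 + 80 × 2.1643 = 393.14 ms.

393 ms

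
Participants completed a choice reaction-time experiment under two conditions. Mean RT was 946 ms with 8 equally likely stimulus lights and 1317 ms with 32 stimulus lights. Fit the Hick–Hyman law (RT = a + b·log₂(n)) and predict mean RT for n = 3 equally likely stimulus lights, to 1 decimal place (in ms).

Solve the two-equation system in a and b:
  b = (1317 − 946) / (log₂ 32 − log₂ 8) = 371 / (5 − 3) = 185.500 ms/bit
  a = 946 − 185.500 × 3 = 389.500 ms
Then RT(3) = 389.500 + 185.500 × log₂ 3 = 389.500 + 185.500 × 1.5850 ≈ 683.511 ms.

683.5 ms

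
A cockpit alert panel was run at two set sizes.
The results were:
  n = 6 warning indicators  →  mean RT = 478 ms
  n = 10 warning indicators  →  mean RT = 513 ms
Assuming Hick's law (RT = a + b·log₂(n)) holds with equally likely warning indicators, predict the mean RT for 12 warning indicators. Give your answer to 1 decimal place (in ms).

525.5 ms

Fit slope and intercept:
  b = (513 − 478) / (log₂ 10 − log₂ 6) = 35 / (3.3219 − 2.5850) = 47.492 ms/bit
  a = 478 − 47.492 × 2.5850 = 355.235 ms
Then RT(12) = 355.235 + 47.492 × log₂ 12 = 355.235 + 47.492 × 3.5850 ≈ 525.492 ms.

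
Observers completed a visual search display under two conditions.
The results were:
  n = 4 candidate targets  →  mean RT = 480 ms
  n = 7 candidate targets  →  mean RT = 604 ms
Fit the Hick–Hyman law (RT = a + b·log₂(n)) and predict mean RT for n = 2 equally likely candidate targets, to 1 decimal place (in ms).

326.4 ms

With log₂ n on the abscissa the relation is linear; from the two conditions:
  b = (604 − 480) / (log₂ 7 − log₂ 4) = 124 / (2.8074 − 2) = 153.588 ms/bit
  a = 480 − 153.588 × 2 = 172.824 ms
Then RT(2) = 172.824 + 153.588 × log₂ 2 = 172.824 + 153.588 × 1 ≈ 326.412 ms.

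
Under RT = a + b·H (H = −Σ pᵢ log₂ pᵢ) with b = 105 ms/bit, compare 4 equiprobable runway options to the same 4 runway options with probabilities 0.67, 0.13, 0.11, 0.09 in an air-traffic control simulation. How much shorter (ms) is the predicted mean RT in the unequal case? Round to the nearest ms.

60 ms

Equiprobable entropy H₀ = log₂ 4 = 2.0000 bits.
Skewed entropy H = −Σ pᵢ log₂ pᵢ = 1.4327 bits.
ΔRT = b·(H₀ − H) = 105 × 0.5673 = 59.57 ms.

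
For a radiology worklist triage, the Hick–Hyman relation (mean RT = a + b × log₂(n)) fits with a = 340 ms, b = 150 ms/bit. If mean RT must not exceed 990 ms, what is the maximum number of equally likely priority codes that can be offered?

20

Information budget: (990 − 340)/150 = 4.3333 bits, so n ≤ 2^4.3333 = 20.159 → at most 20.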